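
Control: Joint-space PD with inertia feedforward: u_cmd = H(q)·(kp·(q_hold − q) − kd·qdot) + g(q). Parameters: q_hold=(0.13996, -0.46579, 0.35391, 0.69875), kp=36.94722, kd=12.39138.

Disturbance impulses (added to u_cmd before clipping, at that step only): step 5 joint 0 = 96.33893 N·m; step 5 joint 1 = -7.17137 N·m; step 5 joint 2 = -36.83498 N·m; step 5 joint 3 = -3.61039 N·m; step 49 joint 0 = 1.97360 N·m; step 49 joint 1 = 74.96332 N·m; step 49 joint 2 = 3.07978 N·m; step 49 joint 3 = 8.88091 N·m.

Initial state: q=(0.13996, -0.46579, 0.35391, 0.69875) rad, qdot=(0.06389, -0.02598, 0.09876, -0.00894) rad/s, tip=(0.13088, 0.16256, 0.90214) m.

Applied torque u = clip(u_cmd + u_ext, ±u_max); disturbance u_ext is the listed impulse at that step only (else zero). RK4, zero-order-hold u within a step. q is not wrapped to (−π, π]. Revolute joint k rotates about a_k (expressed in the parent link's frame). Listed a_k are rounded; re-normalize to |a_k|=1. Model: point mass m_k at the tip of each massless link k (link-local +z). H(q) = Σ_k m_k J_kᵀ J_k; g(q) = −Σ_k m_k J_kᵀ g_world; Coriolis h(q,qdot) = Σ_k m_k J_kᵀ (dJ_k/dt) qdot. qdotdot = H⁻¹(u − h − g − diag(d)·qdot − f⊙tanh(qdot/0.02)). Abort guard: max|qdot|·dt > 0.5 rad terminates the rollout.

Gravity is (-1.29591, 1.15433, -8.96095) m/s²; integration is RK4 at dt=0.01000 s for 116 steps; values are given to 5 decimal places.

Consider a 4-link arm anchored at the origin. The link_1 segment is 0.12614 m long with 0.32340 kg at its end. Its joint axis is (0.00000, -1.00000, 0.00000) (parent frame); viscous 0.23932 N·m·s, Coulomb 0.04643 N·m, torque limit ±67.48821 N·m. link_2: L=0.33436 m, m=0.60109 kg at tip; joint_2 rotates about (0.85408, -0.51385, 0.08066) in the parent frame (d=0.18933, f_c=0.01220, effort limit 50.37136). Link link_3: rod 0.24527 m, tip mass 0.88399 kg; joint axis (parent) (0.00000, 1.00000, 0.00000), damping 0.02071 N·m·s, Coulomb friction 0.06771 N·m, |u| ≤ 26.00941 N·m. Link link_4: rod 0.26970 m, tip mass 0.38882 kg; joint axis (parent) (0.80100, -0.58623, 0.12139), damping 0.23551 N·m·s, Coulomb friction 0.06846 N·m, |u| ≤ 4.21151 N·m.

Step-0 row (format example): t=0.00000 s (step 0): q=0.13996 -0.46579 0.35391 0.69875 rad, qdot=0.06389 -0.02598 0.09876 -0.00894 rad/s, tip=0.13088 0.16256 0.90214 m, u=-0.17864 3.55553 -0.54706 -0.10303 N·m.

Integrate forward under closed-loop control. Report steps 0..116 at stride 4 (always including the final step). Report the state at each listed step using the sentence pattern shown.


t=0.04000 s (step 4): q=0.14112 -0.46644 0.35508 0.69860 rad, qdot=0.01062 -0.00969 -0.00189 -0.00006 rad/s, tip=0.13066 0.16292 0.90204 m, u=-0.11787 3.54083 -0.54033 -0.11105 N·m.
t=0.08000 s (step 8): q=0.17345 -0.48659 0.35557 0.65867 rad, qdot=1.05815 -0.68432 -0.03064 -1.12861 rad/s, tip=0.11762 0.18319 0.90269 m, u=-7.14681 4.12297 2.19387 0.16245 N·m.
t=0.12000 s (step 12): q=0.20462 -0.50758 0.35407 0.63321 rad, qdot=0.54104 -0.38129 -0.03228 -0.26914 rad/s, tip=0.10273 0.20113 0.90197 m, u=-4.88924 3.80674 1.35130 0.00771 N·m.
t=0.16000 s (step 16): q=0.21941 -0.51835 0.35322 0.62985 rad, qdot=0.22012 -0.16511 -0.01793 0.00842 rad/s, tip=0.09449 0.20837 0.90105 m, u=-3.33649 3.66227 0.73891 -0.03963 N·m.
t=0.20000 s (step 20): q=0.22397 -0.52172 0.35263 0.63031 rad, qdot=0.02426 -0.01552 -0.01060 0.01251 rad/s, tip=0.09156 0.21035 0.90074 m, u=-2.27594 3.59481 0.30699 -0.03195 N·m.
t=0.24000 s (step 24): q=0.22266 -0.52057 0.35257 0.63085 rad, qdot=-0.08031 0.06467 0.00407 0.01361 rad/s, tip=0.09210 0.20956 0.90088 m, u=-1.58543 3.57004 0.02076 -0.02433 N·m.
t=0.28000 s (step 28): q=0.21817 -0.51705 0.35278 0.63139 rad, qdot=-0.13823 0.10677 0.00606 0.01359 rad/s, tip=0.09454 0.20731 0.90125 m, u=-1.12047 3.55995 -0.16973 -0.01933 N·m.
t=0.32000 s (step 32): q=0.21203 -0.51235 0.35304 0.63193 rad, qdot=-0.16503 0.12568 0.00684 0.01352 rad/s, tip=0.09796 0.20435 0.90172 m, u=-0.80196 3.55548 -0.29994 -0.01624 N·m.
t=0.36000 s (step 36): q=0.20523 -0.50719 0.35332 0.63247 rad, qdot=-0.17257 0.13042 0.00702 0.01341 rad/s, tip=0.10180 0.20110 0.90220 m, u=-0.58325 3.55355 -0.38908 -0.01453 N·m.
t=0.40000 s (step 40): q=0.19838 -0.50203 0.35360 0.63300 rad, qdot=-0.16864 0.12683 0.00685 0.01328 rad/s, tip=0.10569 0.19784 0.90264 m, u=-0.43277 3.55269 -0.45017 -0.01377 N·m.
t=0.44000 s (step 44): q=0.19183 -0.49711 0.35386 0.63353 rad, qdot=-0.15829 0.11864 0.00649 0.01314 rad/s, tip=0.10942 0.19472 0.90303 m, u=-0.32915 3.55218 -0.49204 -0.01367 N·m.
t=0.48000 s (step 48): q=0.18576 -0.49257 0.35411 0.63405 rad, qdot=-0.14472 0.10820 0.00605 0.01300 rad/s, tip=0.11289 0.19183 0.90336 m, u=-0.25782 3.55167 -0.52073 -0.01400 N·m.
t=0.52000 s (step 52): q=0.16967 -0.45981 0.36116 0.62257 rad, qdot=-0.47807 1.03738 0.23687 -0.25184 rad/s, tip=0.11821 0.17349 0.90827 m, u=-0.46281 -1.36742 -0.83576 -0.51961 N·m.
t=0.56000 s (step 56): q=0.15448 -0.42878 0.36801 0.61998 rad, qdot=-0.29948 0.55955 0.10122 0.01342 rad/s, tip=0.12199 0.15426 0.91224 m, u=-0.38190 0.15893 -0.74139 -0.39304 N·m.
t=0.60000 s (step 60): q=0.14477 -0.41247 0.36977 0.62057 rad, qdot=-0.18968 0.27532 0.00576 0.01665 rad/s, tip=0.12445 0.14381 0.91406 m, u=-0.30544 1.22239 -0.69035 -0.26914 N·m.
t=0.64000 s (step 64): q=0.13908 -0.40533 0.36982 0.62128 rad, qdot=-0.10026 0.09553 -0.00053 0.01756 rad/s, tip=0.12645 0.13917 0.91469 m, u=-0.24313 1.95891 -0.67815 -0.18010 N·m.
t=0.68000 s (step 68): q=0.13628 -0.40386 0.36977 0.62195 rad, qdot=-0.04419 -0.01256 -0.00244 0.01575 rad/s, tip=0.12822 0.13810 0.91461 m, u=-0.19544 2.46438 -0.67223 -0.11878 N·m.
t=0.72000 s (step 72): q=0.13522 -0.40567 0.36962 0.62255 rad, qdot=-0.01192 -0.07259 -0.00520 0.01433 rad/s, tip=0.12981 0.13914 0.91412 m, u=-0.15692 2.80282 -0.66906 -0.07823 N·m.
t=0.76000 s (step 76): q=0.13511 -0.40925 0.36932 0.62311 rad, qdot=0.00407 -0.10249 -0.00972 0.01392 rad/s, tip=0.13123 0.14130 0.91344 m, u=-0.11574 3.03386 -0.66995 -0.05123 N·m.
t=0.80000 s (step 80): q=0.13544 -0.41362 0.36888 0.62366 rad, qdot=0.01154 -0.11395 -0.01233 0.01376 rad/s, tip=0.13251 0.14397 0.91266 m, u=-0.07714 3.19124 -0.67299 -0.03328 N·m.
t=0.84000 s (step 84): q=0.13597 -0.41822 0.36836 0.62421 rad, qdot=0.01480 -0.11479 -0.01323 0.01365 rad/s, tip=0.13368 0.14678 0.91187 m, u=-0.04731 3.29795 -0.67519 -0.02156 N·m.
t=0.88000 s (step 88): q=0.13659 -0.42272 0.36783 0.62475 rad, qdot=0.01576 -0.10964 -0.01330 0.01356 rad/s, tip=0.13473 0.14953 0.91109 m, u=-0.02644 3.36984 -0.67576 -0.01413 N·m.
t=0.92000 s (step 92): q=0.13722 -0.42695 0.36731 0.62529 rad, qdot=0.01546 -0.10137 -0.01299 0.01349 rad/s, tip=0.13566 0.15210 0.91036 m, u=-0.01296 3.41788 -0.67484 -0.00963 N·m.
t=0.96000 s (step 96): q=0.13782 -0.43081 0.36680 0.62583 rad, qdot=0.01453 -0.09174 -0.01248 0.01343 rad/s, tip=0.13646 0.15445 0.90969 m, u=-0.00514 3.44962 -0.67276 -0.00712 N·m.
t=1.00000 s (step 100): q=0.13838 -0.43428 0.36631 0.62637 rad, qdot=0.01330 -0.08181 -0.01190 0.01337 rad/s, tip=0.13714 0.15654 0.90909 m, u=-0.00149 3.47030 -0.66987 -0.00594 N·m.
t=1.04000 s (step 104): q=0.13888 -0.43736 0.36585 0.62690 rad, qdot=0.01200 -0.07221 -0.01130 0.01330 rad/s, tip=0.13771 0.15838 0.90855 m, u=-0.00082 3.48350 -0.66646 -0.00564 N·m.
t=1.08000 s (step 108): q=0.13934 -0.44007 0.36541 0.62743 rad, qdot=0.01072 -0.06327 -0.01071 0.01323 rad/s, tip=0.13818 0.15999 0.90808 m, u=-0.00217 3.49169 -0.66275 -0.00591 N·m.
t=1.12000 s (step 112): q=0.13974 -0.44243 0.36499 0.62796 rad, qdot=0.00952 -0.05517 -0.01014 0.01315 rad/s, tip=0.13856 0.16139 0.90766 m, u=-0.00485 3.49658 -0.65893 -0.00655 N·m.
t=1.16000 s (step 116): q=0.14010 -0.44449 0.36460 0.62848 rad, qdot=0.00842 -0.04793 -0.00962 0.01307 rad/s, tip=0.13885 0.16259 0.90730 m.


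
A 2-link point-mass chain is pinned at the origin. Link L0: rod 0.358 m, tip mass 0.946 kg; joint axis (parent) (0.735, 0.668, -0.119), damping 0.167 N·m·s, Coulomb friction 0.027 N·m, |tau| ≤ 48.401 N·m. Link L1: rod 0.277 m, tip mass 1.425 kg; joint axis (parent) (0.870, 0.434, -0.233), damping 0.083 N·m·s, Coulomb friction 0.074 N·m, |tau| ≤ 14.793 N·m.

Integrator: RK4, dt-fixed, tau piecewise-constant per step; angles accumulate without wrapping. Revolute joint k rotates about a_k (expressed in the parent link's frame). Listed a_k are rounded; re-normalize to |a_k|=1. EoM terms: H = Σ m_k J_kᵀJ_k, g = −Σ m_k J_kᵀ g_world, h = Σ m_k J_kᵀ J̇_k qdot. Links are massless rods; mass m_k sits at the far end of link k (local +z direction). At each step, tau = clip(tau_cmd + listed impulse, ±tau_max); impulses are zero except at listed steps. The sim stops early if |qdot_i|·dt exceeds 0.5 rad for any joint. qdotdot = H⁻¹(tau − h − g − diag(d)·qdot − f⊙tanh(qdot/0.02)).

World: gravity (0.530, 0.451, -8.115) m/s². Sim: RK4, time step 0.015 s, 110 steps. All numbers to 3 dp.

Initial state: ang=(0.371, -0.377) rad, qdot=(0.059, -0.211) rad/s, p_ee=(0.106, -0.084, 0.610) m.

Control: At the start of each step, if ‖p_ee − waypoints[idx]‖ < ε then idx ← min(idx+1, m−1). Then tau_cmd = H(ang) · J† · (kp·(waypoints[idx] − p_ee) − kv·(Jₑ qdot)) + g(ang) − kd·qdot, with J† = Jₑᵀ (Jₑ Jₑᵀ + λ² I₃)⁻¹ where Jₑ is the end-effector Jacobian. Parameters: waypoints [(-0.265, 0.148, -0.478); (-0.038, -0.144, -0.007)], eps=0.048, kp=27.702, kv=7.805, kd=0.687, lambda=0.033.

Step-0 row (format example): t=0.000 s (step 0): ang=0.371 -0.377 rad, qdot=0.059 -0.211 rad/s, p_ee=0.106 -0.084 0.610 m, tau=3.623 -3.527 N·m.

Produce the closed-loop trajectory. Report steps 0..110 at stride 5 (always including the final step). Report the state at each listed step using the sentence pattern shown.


t=0.075 s (step 5): ang=0.509 -0.723 rad, qdot=2.651 -6.314 rad/s, p_ee=0.109 -0.068 0.583 m, tau=-0.093 -0.269 N·m.
t=0.150 s (step 10): ang=0.716 -1.210 rad, qdot=2.693 -6.471 rad/s, p_ee=0.103 -0.061 0.517 m, tau=-4.328 -0.663 N·m.
t=0.225 s (step 15): ang=0.896 -1.683 rad, qdot=2.041 -6.137 rad/s, p_ee=0.075 -0.059 0.431 m, tau=-5.379 0.217 N·m.
t=0.300 s (step 20): ang=1.009 -2.128 rad, qdot=0.865 -5.740 rad/s, p_ee=0.029 -0.059 0.335 m, tau=-5.340 1.717 N·m.
t=0.375 s (step 25): ang=1.008 -2.541 rad, qdot=-1.046 -5.248 rad/s, p_ee=-0.024 -0.062 0.238 m, tau=-5.881 3.181 N·m.
t=0.450 s (step 30): ang=0.821 -2.907 rad, qdot=-4.219 -4.467 rad/s, p_ee=-0.064 -0.076 0.153 m, tau=-9.730 4.192 N·m.
t=0.525 s (step 35): ang=0.299 -3.205 rad, qdot=-10.023 -3.361 rad/s, p_ee=-0.085 -0.093 0.113 m, tau=-3.800 4.521 N·m.
t=0.600 s (step 40): ang=-0.188 -3.256 rad, qdot=-1.475 2.027 rad/s, p_ee=-0.111 -0.070 0.110 m, tau=3.952 0.071 N·m.
t=0.675 s (step 45): ang=-0.422 -3.129 rad, qdot=-6.567 0.886 rad/s, p_ee=-0.140 -0.028 0.088 m, tau=-8.117 0.084 N·m.
t=0.750 s (step 50): ang=-1.010 -3.032 rad, qdot=-7.586 2.176 rad/s, p_ee=-0.170 0.003 0.015 m, tau=7.439 -2.440 N·m.
t=0.825 s (step 55): ang=-1.432 -2.809 rad, qdot=-3.734 3.385 rad/s, p_ee=-0.175 0.015 -0.087 m, tau=9.144 -4.044 N·m.
t=0.900 s (step 60): ang=-1.622 -2.569 rad, qdot=-1.667 2.926 rad/s, p_ee=-0.172 0.025 -0.167 m, tau=6.787 -3.464 N·m.
t=0.975 s (step 65): ang=-1.714 -2.372 rad, qdot=-0.892 2.329 rad/s, p_ee=-0.173 0.039 -0.222 m, tau=5.505 -2.813 N·m.
t=1.050 s (step 70): ang=-1.768 -2.214 rad, qdot=-0.593 1.910 rad/s, p_ee=-0.178 0.054 -0.262 m, tau=4.958 -2.395 N·m.
t=1.125 s (step 75): ang=-1.807 -2.083 rad, qdot=-0.471 1.614 rad/s, p_ee=-0.184 0.068 -0.292 m, tau=4.772 -2.104 N·m.
t=1.200 s (step 80): ang=-1.840 -1.971 rad, qdot=-0.414 1.386 rad/s, p_ee=-0.191 0.080 -0.316 m, tau=4.753 -1.869 N·m.
t=1.275 s (step 85): ang=-1.870 -1.874 rad, qdot=-0.378 1.200 rad/s, p_ee=-0.196 0.091 -0.336 m, tau=4.804 -1.664 N·m.
t=1.350 s (step 90): ang=-1.897 -1.790 rad, qdot=-0.350 1.044 rad/s, p_ee=-0.202 0.100 -0.353 m, tau=4.878 -1.484 N·m.
t=1.425 s (step 95): ang=-1.922 -1.716 rad, qdot=-0.323 0.913 rad/s, p_ee=-0.206 0.107 -0.367 m, tau=4.952 -1.326 N·m.
t=1.500 s (step 100): ang=-1.946 -1.652 rad, qdot=-0.296 0.803 rad/s, p_ee=-0.210 0.112 -0.379 m, tau=5.018 -1.190 N·m.
t=1.575 s (step 105): ang=-1.967 -1.596 rad, qdot=-0.270 0.709 rad/s, p_ee=-0.214 0.117 -0.389 m, tau=5.072 -1.071 N·m.
t=1.650 s (step 110): ang=-1.986 -1.545 rad, qdot=-0.244 0.629 rad/s, p_ee=-0.217 0.121 -0.399 m.


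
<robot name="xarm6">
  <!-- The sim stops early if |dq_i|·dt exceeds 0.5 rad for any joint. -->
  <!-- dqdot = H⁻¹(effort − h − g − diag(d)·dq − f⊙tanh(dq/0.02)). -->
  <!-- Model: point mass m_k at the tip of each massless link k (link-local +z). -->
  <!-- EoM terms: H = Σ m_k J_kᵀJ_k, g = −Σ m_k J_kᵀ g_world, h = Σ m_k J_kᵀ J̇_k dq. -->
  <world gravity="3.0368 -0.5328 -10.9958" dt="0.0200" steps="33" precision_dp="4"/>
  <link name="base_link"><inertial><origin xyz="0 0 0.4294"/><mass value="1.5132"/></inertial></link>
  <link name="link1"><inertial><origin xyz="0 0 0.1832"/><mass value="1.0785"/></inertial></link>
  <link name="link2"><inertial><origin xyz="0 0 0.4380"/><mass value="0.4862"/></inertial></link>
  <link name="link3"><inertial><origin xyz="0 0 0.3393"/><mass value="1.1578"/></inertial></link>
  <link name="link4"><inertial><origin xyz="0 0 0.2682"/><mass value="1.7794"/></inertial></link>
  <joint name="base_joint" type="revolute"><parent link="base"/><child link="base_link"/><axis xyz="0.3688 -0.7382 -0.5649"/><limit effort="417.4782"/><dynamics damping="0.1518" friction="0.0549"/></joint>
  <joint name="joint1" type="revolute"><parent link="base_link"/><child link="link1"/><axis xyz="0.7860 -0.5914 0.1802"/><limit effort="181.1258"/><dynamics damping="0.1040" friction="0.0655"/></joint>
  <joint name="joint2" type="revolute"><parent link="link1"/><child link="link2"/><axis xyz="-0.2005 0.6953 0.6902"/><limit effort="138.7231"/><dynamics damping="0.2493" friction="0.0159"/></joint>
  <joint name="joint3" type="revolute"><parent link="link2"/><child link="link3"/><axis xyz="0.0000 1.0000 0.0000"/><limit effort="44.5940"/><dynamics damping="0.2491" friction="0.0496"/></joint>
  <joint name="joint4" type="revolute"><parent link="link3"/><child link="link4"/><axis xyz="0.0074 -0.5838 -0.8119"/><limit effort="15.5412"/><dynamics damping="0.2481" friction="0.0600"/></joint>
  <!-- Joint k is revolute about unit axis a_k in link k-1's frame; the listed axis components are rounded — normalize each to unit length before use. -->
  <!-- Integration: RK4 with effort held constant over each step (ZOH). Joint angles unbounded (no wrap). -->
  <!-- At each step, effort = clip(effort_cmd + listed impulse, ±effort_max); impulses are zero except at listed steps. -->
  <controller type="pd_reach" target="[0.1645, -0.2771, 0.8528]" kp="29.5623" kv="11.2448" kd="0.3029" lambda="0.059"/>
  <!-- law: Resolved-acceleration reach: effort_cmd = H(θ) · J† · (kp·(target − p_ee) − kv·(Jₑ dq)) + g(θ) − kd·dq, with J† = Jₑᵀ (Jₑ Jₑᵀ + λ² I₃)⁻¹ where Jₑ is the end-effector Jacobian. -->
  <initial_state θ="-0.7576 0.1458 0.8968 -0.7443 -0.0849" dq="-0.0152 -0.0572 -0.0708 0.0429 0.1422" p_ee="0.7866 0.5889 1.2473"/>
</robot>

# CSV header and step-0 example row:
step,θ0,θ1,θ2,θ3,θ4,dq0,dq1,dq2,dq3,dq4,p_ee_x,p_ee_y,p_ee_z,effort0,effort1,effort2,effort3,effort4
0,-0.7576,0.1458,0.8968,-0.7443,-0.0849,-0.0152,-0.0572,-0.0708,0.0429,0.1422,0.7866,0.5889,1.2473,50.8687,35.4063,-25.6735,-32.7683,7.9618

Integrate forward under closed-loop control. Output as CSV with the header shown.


step,θ0,θ1,θ2,θ3,θ4,dq0,dq1,dq2,dq3,dq4,p_ee_x,p_ee_y,p_ee_z,effort0,effort1,effort2,effort3,effort4
1,-0.7609,0.1405,0.9027,-0.7717,-0.0781,-0.3185,-0.4722,0.5964,-2.6915,0.6255,0.7832,0.5848,1.2452,48.2930,31.7892,-23.6546,-26.5809,6.3972
2,-0.7699,0.1279,0.9153,-0.8411,-0.0583,-0.5849,-0.7810,0.6171,-4.1741,1.3762,0.7741,0.5724,1.2399,48.1116,30.2432,-22.8308,-22.2302,5.0932
3,-0.7841,0.1108,0.9246,-0.9324,-0.0283,-0.8331,-0.9086,0.2984,-4.8968,1.6416,0.7605,0.5538,1.2315,49.3939,29.8267,-22.6995,-18.7509,4.1245
4,-0.8029,0.0931,0.9264,-1.0325,0.0049,-1.0503,-0.8447,-0.1113,-5.1035,1.6711,0.7435,0.5309,1.2203,50.5023,29.1000,-22.4384,-15.4053,3.2748
5,-0.8256,0.0780,0.9202,-1.1336,0.0373,-1.2222,-0.6482,-0.5003,-5.0112,1.5556,0.7238,0.5048,1.2067,50.8627,27.6263,-21.7711,-11.9708,2.4769
6,-0.8513,0.0677,0.9067,-1.2310,0.0669,-1.3426,-0.3845,-0.8421,-4.7493,1.3825,0.7024,0.4764,1.1912,50.3708,25.4290,-20.6715,-8.4628,1.7083
7,-0.8788,0.0628,0.8869,-1.3222,0.0929,-1.4113,-0.0996,-1.1311,-4.3971,1.1961,0.6797,0.4464,1.1743,49.2035,22.7347,-19.2484,-4.9931,0.9765
8,-0.9072,0.0636,0.8620,-1.4060,0.1153,-1.4307,0.1762,-1.3661,-4.0042,1.0150,0.6562,0.4154,1.1566,47.6030,19.8133,-17.6344,-1.6831,0.2977
9,-0.9355,0.0697,0.8329,-1.4818,0.1343,-1.4094,0.4320,-1.5494,-3.5960,0.8534,0.6324,0.3840,1.1383,45.7446,16.8257,-15.9391,1.3738,-0.3167
10,-0.9631,0.0806,0.8006,-1.5495,0.1502,-1.3557,0.6619,-1.6831,-3.1907,0.7118,0.6085,0.3525,1.1199,43.7691,13.8995,-14.2526,4.1122,-0.8566
11,-0.9894,0.0958,0.7661,-1.6093,0.1635,-1.2768,0.8629,-1.7686,-2.8004,0.5905,0.5849,0.3213,1.1016,41.7706,11.1182,-12.6393,6.4972,-1.3182
12,-1.0139,0.1148,0.7305,-1.6615,0.1745,-1.1792,1.0344,-1.8083,-2.4330,0.4882,0.5618,0.2908,1.0836,39.8065,8.5273,-11.1424,8.5187,-1.7018
13,-1.0363,0.1369,0.6944,-1.7066,0.1837,-1.0689,1.1767,-1.8062,-2.0934,0.4027,0.5392,0.2610,1.0662,37.9094,6.1465,-9.7875,10.1856,-2.0109
14,-1.0565,0.1616,0.6587,-1.7453,0.1912,-0.9511,1.2909,-1.7675,-1.7842,0.3316,0.5175,0.2322,1.0494,36.0962,3.9787,-8.5869,11.5203,-2.2511
15,-1.0742,0.1882,0.6241,-1.7781,0.1974,-0.8303,1.3787,-1.6983,-1.5065,0.2724,0.4966,0.2044,1.0334,34.3755,2.0170,-7.5424,12.5546,-2.4298
16,-1.0896,0.2164,0.5912,-1.8057,0.2025,-0.7102,1.4418,-1.6057,-1.2595,0.2228,0.4766,0.1777,1.0183,32.7517,0.2493,-6.6485,13.3248,-2.5550
17,-1.1026,0.2456,0.5602,-1.8287,0.2067,-0.5939,1.4825,-1.4964,-1.0419,0.1809,0.4576,0.1522,1.0042,31.2272,-1.3385,-5.8948,13.8693,-2.6349
18,-1.1133,0.2755,0.5316,-1.8476,0.2100,-0.4838,1.5029,-1.3770,-0.8515,0.1452,0.4396,0.1278,0.9910,29.8044,-2.7611,-5.2681,14.2258,-2.6775
19,-1.1219,0.3055,0.5053,-1.8630,0.2127,-0.3816,1.5057,-1.2531,-0.6858,0.1143,0.4226,0.1045,0.9789,28.4849,-4.0323,-4.7535,14.4295,-2.6905
20,-1.1286,0.3355,0.4816,-1.8752,0.2148,-0.2885,1.4930,-1.1295,-0.5423,0.0873,0.4066,0.0822,0.9677,27.2700,-5.1651,-4.3361,14.5127,-2.6805
21,-1.1335,0.3651,0.4602,-1.8848,0.2164,-0.2049,1.4675,-1.0098,-0.4186,0.0635,0.3914,0.0610,0.9574,26.1605,-6.1716,-4.0014,14.5033,-2.6535
22,-1.1368,0.3941,0.4412,-1.8921,0.2175,-0.1312,1.4312,-0.8965,-0.3124,0.0431,0.3772,0.0408,0.9481,25.1560,-7.0629,-3.7362,14.4257,-2.6149
23,-1.1388,0.4222,0.4244,-1.8975,0.2183,-0.0671,1.3864,-0.7912,-0.2210,0.0280,0.3637,0.0216,0.9395,24.2557,-7.8489,-3.5282,14.3007,-2.5696
24,-1.1395,0.4494,0.4096,-1.9011,0.2189,-0.0123,1.3353,-0.6952,-0.1422,0.0196,0.3511,0.0033,0.9318,23.4577,-8.5390,-3.3670,14.1449,-2.5214
25,-1.1393,0.4756,0.3965,-1.9032,0.2195,0.0312,1.2815,-0.6127,-0.0716,0.0195,0.3393,-0.0141,0.9248,22.7618,-9.1394,-3.2421,13.9707,-2.4735
26,-1.1383,0.5006,0.3850,-1.9041,0.2197,0.0663,1.2253,-0.5397,-0.0069,0.0415,0.3281,-0.0306,0.9184,22.1647,-9.6616,-3.1468,13.7928,-2.4336
27,-1.1367,0.5245,0.3749,-1.9039,0.2199,0.0969,1.1647,-0.4705,0.0417,0.0535,0.3176,-0.0463,0.9127,21.6637,-10.1196,-3.0816,13.6223,-2.3927
28,-1.1344,0.5471,0.3662,-1.9029,0.2200,0.1228,1.1011,-0.4077,0.0731,0.0340,0.3077,-0.0612,0.9074,21.2366,-10.5190,-3.0411,13.4508,-2.3424
29,-1.1318,0.5685,0.3586,-1.9013,0.2198,0.1433,1.0375,-0.3524,0.0996,0.0250,0.2984,-0.0752,0.9026,20.8792,-10.8616,-3.0139,13.2880,-2.2986
30,-1.1287,0.5885,0.3520,-1.8993,0.2195,0.1591,0.9747,-0.3042,0.1203,0.0172,0.2897,-0.0885,0.8982,20.5823,-11.1540,-2.9980,13.1325,-2.2580
31,-1.1254,0.6074,0.3463,-1.8969,0.2191,0.1708,0.9133,-0.2623,0.1360,0.0112,0.2815,-0.1011,0.8943,20.3400,-11.4020,-2.9910,12.9865,-2.2209
32,-1.1219,0.6250,0.3415,-1.8942,0.2186,0.1790,0.8536,-0.2258,0.1475,0.0063,0.2738,-0.1129,0.8906,20.1461,-11.6109,-2.9910,12.8506,-2.1871
33,-1.1183,0.6415,0.3373,-1.8913,0.2181,0.1844,0.7961,-0.1942,0.1550,0.0018,0.2666,-0.1240,0.8873,,,,,


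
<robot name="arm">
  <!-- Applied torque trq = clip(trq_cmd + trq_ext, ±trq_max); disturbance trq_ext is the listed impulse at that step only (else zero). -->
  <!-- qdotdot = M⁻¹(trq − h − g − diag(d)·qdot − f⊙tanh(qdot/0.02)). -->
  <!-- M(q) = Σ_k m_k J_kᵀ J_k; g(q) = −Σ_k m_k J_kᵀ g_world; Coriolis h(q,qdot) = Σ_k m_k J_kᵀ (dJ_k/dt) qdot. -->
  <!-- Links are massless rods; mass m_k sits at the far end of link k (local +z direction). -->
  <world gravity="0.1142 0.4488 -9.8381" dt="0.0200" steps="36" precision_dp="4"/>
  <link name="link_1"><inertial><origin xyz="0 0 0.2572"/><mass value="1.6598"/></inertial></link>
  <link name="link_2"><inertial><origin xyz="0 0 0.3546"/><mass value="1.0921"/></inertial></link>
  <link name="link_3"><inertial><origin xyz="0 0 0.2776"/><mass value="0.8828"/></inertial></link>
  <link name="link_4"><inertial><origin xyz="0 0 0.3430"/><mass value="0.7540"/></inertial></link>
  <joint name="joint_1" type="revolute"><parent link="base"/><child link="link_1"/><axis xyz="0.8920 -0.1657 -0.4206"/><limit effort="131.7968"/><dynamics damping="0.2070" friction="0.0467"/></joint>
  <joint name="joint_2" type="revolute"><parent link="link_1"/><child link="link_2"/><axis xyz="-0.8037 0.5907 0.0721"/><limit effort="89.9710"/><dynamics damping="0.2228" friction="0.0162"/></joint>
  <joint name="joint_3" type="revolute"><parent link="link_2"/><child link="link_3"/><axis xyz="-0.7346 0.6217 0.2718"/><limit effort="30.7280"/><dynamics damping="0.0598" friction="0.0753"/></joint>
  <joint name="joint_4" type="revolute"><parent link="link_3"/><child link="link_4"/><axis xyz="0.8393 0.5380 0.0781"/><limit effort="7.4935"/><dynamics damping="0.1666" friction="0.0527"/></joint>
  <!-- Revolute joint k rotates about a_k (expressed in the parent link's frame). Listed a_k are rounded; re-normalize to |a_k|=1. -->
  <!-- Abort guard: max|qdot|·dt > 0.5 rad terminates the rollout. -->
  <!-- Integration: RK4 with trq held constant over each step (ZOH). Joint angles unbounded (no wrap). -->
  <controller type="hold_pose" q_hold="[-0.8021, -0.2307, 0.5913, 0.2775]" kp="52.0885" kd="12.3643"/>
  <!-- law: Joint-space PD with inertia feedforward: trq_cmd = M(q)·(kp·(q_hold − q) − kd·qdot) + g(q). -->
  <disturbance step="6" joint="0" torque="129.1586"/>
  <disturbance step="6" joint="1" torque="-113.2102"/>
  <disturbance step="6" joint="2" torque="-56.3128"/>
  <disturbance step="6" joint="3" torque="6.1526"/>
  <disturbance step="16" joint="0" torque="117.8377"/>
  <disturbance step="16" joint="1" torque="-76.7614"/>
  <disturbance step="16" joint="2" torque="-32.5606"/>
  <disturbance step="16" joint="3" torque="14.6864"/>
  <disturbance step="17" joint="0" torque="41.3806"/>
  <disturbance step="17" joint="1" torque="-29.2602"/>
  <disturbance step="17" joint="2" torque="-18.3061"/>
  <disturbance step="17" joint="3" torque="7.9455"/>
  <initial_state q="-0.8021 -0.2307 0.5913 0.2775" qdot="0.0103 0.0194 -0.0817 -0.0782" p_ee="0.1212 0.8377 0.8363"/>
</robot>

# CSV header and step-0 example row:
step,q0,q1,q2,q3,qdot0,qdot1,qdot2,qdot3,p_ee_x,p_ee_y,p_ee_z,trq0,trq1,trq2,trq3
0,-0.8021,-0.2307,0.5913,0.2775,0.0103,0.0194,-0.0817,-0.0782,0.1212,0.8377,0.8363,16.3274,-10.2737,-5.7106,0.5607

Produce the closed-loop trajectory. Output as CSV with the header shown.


step,q0,q1,q2,q3,qdot0,qdot1,qdot2,qdot3,p_ee_x,p_ee_y,p_ee_z,trq0,trq1,trq2,trq3
1,-0.8020,-0.2306,0.5902,0.2765,-0.0019,-0.0096,-0.0317,-0.0273,0.1208,0.8376,0.8368,16.3933,-10.3385,-5.7706,0.5408
2,-0.8021,-0.2309,0.5898,0.2762,-0.0044,-0.0174,-0.0072,-0.0057,0.1205,0.8374,0.8371,16.4448,-10.3976,-5.8157,0.5303
3,-0.8022,-0.2312,0.5898,0.2761,-0.0026,-0.0128,-0.0018,-0.0016,0.1204,0.8372,0.8373,16.4892,-10.4484,-5.8453,0.5276
4,-0.8022,-0.2314,0.5897,0.2761,-0.0010,-0.0077,-0.0003,-0.0004,0.1204,0.8371,0.8374,16.5288,-10.4913,-5.8681,0.5268
5,-0.8022,-0.2316,0.5897,0.2761,-0.0001,-0.0037,0.0003,0.0003,0.1203,0.8371,0.8375,16.5637,-10.5270,-5.8867,0.5267
6,-0.8022,-0.2316,0.5898,0.2761,0.0005,-0.0009,0.0007,0.0007,0.1203,0.8371,0.8375,131.7968,-89.9710,-30.7280,6.6797
7,-0.7897,-0.2519,0.6299,0.2683,1.2767,-1.9629,3.9272,-0.7899,0.1204,0.8286,0.8395,-13.3178,10.0285,0.4667,-1.0732
8,-0.7665,-0.2836,0.6952,0.2541,1.0258,-1.2455,2.6606,-0.6213,0.1204,0.8133,0.8431,-8.4842,6.6346,-0.7398,-0.7970
9,-0.7486,-0.3036,0.7391,0.2434,0.7669,-0.7787,1.7559,-0.4442,0.1205,0.8017,0.8458,-4.2605,3.7238,-1.7549,-0.5610
10,-0.7356,-0.3159,0.7674,0.2361,0.5300,-0.4627,1.0925,-0.2834,0.1206,0.7935,0.8479,-0.6067,1.2349,-2.6037,-0.3618
11,-0.7270,-0.3229,0.7842,0.2318,0.3273,-0.2403,0.5972,-0.1488,0.1209,0.7881,0.8494,2.5304,-0.8887,-3.3098,-0.1947
12,-0.7221,-0.3260,0.7924,0.2299,0.1615,-0.0788,0.2237,-0.0426,0.1212,0.7849,0.8506,5.2073,-2.6970,-3.8945,-0.0549
13,-0.7201,-0.3264,0.7940,0.2298,0.0340,0.0418,-0.0535,0.0242,0.1216,0.7836,0.8513,7.4792,-4.2307,-4.3829,0.0722
14,-0.7204,-0.3247,0.7912,0.2306,-0.0562,0.1239,-0.2311,0.0538,0.1220,0.7838,0.8517,9.3810,-5.5227,-4.8177,0.1944
15,-0.7221,-0.3216,0.7853,0.2318,-0.1208,0.1867,-0.3614,0.0700,0.1222,0.7852,0.8516,10.9700,-6.6116,-5.1747,0.2964
16,-0.7250,-0.3175,0.7771,0.2333,-0.1670,0.2311,-0.4529,0.0803,0.1224,0.7874,0.8512,130.1342,-84.2860,-30.7280,7.4935
17,-0.7118,-0.3229,0.7972,0.2249,1.4927,-0.7485,2.4164,-0.9096,0.1230,0.7807,0.8531,24.2202,-17.6434,-17.5053,6.5439
18,-0.6870,-0.3367,0.8299,0.2245,0.9923,-0.6368,0.8741,0.8476,0.1270,0.7619,0.8621,-21.9820,15.2808,4.2176,-3.0945
19,-0.6704,-0.3456,0.8415,0.2389,0.6633,-0.2770,0.2999,0.5989,0.1327,0.7436,0.8740,-15.1462,10.7223,2.3592,-2.4324
20,-0.6599,-0.3488,0.8435,0.2491,0.3790,-0.0464,-0.0850,0.4329,0.1366,0.7317,0.8825,-9.2961,6.8447,0.7523,-1.8632
21,-0.6547,-0.3483,0.8394,0.2567,0.1419,0.0879,-0.3183,0.3270,0.1393,0.7249,0.8883,-4.3125,3.5545,-0.6502,-1.3783
22,-0.6537,-0.3456,0.8314,0.2624,-0.0435,0.1813,-0.4794,0.2461,0.1410,0.7222,0.8917,-0.0901,0.7634,-1.8350,-0.9684
23,-0.6559,-0.3413,0.8207,0.2666,-0.1782,0.2543,-0.5909,0.1741,0.1419,0.7226,0.8934,3.4523,-1.5993,-2.8276,-0.6245
24,-0.6605,-0.3357,0.8082,0.2695,-0.2765,0.3056,-0.6643,0.1176,0.1422,0.7255,0.8935,6.4253,-3.5911,-3.6530,-0.3379
25,-0.6667,-0.3292,0.7945,0.2714,-0.3449,0.3402,-0.7082,0.0731,0.1421,0.7301,0.8926,8.9055,-5.2616,-4.3340,-0.1007
26,-0.6740,-0.3222,0.7801,0.2725,-0.3892,0.3610,-0.7286,0.0385,0.1416,0.7359,0.8908,10.9608,-6.6537,-4.8912,0.0941
27,-0.6821,-0.3150,0.7656,0.2730,-0.4154,0.3694,-0.7297,0.0151,0.1408,0.7426,0.8883,12.6509,-7.8047,-5.3429,0.2511
28,-0.6905,-0.3076,0.7512,0.2732,-0.4289,0.3658,-0.7146,0.0055,0.1398,0.7497,0.8854,14.0282,-8.7479,-5.7051,0.3727
29,-0.6991,-0.3004,0.7372,0.2733,-0.4315,0.3540,-0.6874,0.0029,0.1388,0.7569,0.8821,15.1387,-9.5124,-5.9917,0.4669
30,-0.7077,-0.2935,0.7238,0.2734,-0.4250,0.3370,-0.6518,0.0022,0.1376,0.7642,0.8786,16.0224,-10.1238,-6.2146,0.5402
31,-0.7161,-0.2870,0.7112,0.2734,-0.4116,0.3163,-0.6103,0.0020,0.1365,0.7712,0.8750,16.7143,-10.6048,-6.3843,0.5967
32,-0.7241,-0.2809,0.6995,0.2735,-0.3933,0.2931,-0.5650,0.0021,0.1353,0.7780,0.8714,17.2448,-10.9756,-6.5095,0.6394
33,-0.7318,-0.2753,0.6887,0.2735,-0.3716,0.2685,-0.5177,0.0023,0.1341,0.7844,0.8679,17.6406,-11.2539,-6.5980,0.6706
34,-0.7389,-0.2702,0.6788,0.2736,-0.3478,0.2431,-0.4700,0.0025,0.1330,0.7904,0.8645,17.9246,-11.4550,-6.6564,0.6924
35,-0.7457,-0.2656,0.6699,0.2736,-0.3229,0.2179,-0.4229,0.0027,0.1319,0.7959,0.8612,18.1169,-11.5927,-6.6903,0.7066
36,-0.7519,-0.2615,0.6619,0.2737,-0.2976,0.1934,-0.3774,0.0029,0.1309,0.8010,0.8581,,,,


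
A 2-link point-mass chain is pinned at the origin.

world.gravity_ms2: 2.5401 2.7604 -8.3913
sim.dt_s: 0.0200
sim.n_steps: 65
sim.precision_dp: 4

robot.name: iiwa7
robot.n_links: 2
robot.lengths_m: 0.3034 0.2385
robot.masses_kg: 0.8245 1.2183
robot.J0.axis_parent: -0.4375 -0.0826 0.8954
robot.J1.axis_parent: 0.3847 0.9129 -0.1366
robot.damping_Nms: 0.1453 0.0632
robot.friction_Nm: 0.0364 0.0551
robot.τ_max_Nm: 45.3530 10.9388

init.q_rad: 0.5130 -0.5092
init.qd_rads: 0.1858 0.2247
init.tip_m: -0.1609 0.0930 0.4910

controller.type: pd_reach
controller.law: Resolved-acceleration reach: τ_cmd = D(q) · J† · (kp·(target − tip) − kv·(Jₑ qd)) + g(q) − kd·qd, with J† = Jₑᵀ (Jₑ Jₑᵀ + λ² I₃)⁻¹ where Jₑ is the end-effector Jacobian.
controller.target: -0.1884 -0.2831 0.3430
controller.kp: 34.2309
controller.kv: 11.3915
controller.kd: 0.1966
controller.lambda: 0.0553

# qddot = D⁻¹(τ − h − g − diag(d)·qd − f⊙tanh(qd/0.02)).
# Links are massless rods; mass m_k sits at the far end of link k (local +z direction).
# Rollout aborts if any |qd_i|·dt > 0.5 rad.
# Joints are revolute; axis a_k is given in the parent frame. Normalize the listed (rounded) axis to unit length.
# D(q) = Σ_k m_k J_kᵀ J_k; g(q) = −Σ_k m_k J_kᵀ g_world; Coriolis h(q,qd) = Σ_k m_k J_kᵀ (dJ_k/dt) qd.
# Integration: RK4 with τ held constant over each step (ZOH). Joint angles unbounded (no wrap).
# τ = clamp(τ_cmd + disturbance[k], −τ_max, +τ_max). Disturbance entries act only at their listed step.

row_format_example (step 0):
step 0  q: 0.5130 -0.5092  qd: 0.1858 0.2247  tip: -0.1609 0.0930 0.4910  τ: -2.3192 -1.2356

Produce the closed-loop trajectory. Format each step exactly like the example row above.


step 1  q: 0.4993 -0.5180  qd: -1.5136 -1.0784  tip: -0.1609 0.0916 0.4906  τ: -1.7841 -0.5834
step 2  q: 0.4590 -0.5470  qd: -2.5182 -1.8168  tip: -0.1617 0.0874 0.4890  τ: -1.5050 -0.0617
step 3  q: 0.4025 -0.5873  qd: -3.1448 -2.2103  tip: -0.1628 0.0820 0.4865  τ: -1.3583 0.3648
step 4  q: 0.3358 -0.6331  qd: -3.5293 -2.3783  tip: -0.1639 0.0764 0.4831  τ: -1.2781 0.7187
step 5  q: 0.2631 -0.6807  qd: -3.7414 -2.3956  tip: -0.1649 0.0711 0.4793  τ: -1.2247 1.0149
step 6  q: 0.1876 -0.7277  qd: -3.8200 -2.3103  tip: -0.1655 0.0665 0.4752  τ: -1.1755 1.2617
step 7  q: 0.1116 -0.7722  qd: -3.7904 -2.1553  tip: -0.1657 0.0626 0.4711  τ: -1.1212 1.4640
step 8  q: 0.0370 -0.8132  qd: -3.6736 -1.9546  tip: -0.1655 0.0595 0.4672  τ: -1.0622 1.6259
step 9  q: -0.0345 -0.8499  qd: -3.4922 -1.7276  tip: -0.1647 0.0570 0.4637  τ: -1.0047 1.7519
step 10  q: -0.1020 -0.8819  qd: -3.2714 -1.4908  tip: -0.1635 0.0549 0.4606  τ: -0.9554 1.8474
step 11  q: -0.1650 -0.9093  qd: -3.0370 -1.2577  tip: -0.1620 0.0531 0.4581  τ: -0.9182 1.9181
step 12  q: -0.2233 -0.9322  qd: -2.8108 -1.0383  tip: -0.1602 0.0515 0.4561  τ: -0.8937 1.9696
step 13  q: -0.2774 -0.9509  qd: -2.6084 -0.8385  tip: -0.1581 0.0499 0.4546  τ: -0.8803 2.0069
step 14  q: -0.3278 -0.9658  qd: -2.4388 -0.6609  tip: -0.1558 0.0483 0.4536  τ: -0.8755 2.0341
step 15  q: -0.3751 -0.9774  qd: -2.3051 -0.5055  tip: -0.1534 0.0466 0.4531  τ: -0.8766 2.0543
step 16  q: -0.4202 -0.9861  qd: -2.2068 -0.3706  tip: -0.1509 0.0447 0.4530  τ: -0.8818 2.0698
step 17  q: -0.4636 -0.9923  qd: -2.1410 -0.2539  tip: -0.1483 0.0426 0.4533  τ: -0.8896 2.0819
step 18  q: -0.5060 -0.9964  qd: -2.1039 -0.1525  tip: -0.1455 0.0402 0.4539  τ: -0.8988 2.0915
step 19  q: -0.5479 -0.9985  qd: -2.0914 -0.0639  tip: -0.1427 0.0376 0.4547  τ: -0.9086 2.0992
step 20  q: -0.5899 -0.9990  qd: -2.1073 0.0057  tip: -0.1398 0.0346 0.4558  τ: -0.9179 2.1109
step 21  q: -0.6325 -0.9985  qd: -2.1647 0.0377  tip: -0.1369 0.0313 0.4570  τ: -0.9239 2.1429
step 22  q: -0.6764 -0.9974  qd: -2.2228 0.0730  tip: -0.1340 0.0277 0.4582  τ: -0.9289 2.1691
step 23  q: -0.7214 -0.9955  qd: -2.2784 0.1153  tip: -0.1311 0.0237 0.4595  τ: -0.9328 2.1864
step 24  q: -0.7675 -0.9928  qd: -2.3341 0.1620  tip: -0.1282 0.0193 0.4609  τ: -0.9350 2.1957
step 25  q: -0.8148 -0.9890  qd: -2.3908 0.2110  tip: -0.1255 0.0145 0.4623  τ: -0.9347 2.1979
step 26  q: -0.8632 -0.9843  qd: -2.4485 0.2613  tip: -0.1228 0.0093 0.4638  τ: -0.9313 2.1932
step 27  q: -0.9127 -0.9786  qd: -2.5063 0.3122  tip: -0.1203 0.0036 0.4652  τ: -0.9238 2.1819
step 28  q: -0.9634 -0.9718  qd: -2.5625 0.3635  tip: -0.1180 -0.0026 0.4667  τ: -0.9117 2.1636
step 29  q: -1.0152 -0.9641  qd: -2.6152 0.4151  tip: -0.1159 -0.0092 0.4681  τ: -0.8941 2.1380
step 30  q: -1.0679 -0.9552  qd: -2.6620 0.4670  tip: -0.1141 -0.0163 0.4694  τ: -0.8701 2.1049
step 31  q: -1.1216 -0.9454  qd: -2.7000 0.5194  tip: -0.1128 -0.0239 0.4706  τ: -0.8393 2.0636
step 32  q: -1.1758 -0.9345  qd: -2.7266 0.5723  tip: -0.1118 -0.0319 0.4717  τ: -0.8009 2.0141
step 33  q: -1.2305 -0.9225  qd: -2.7387 0.6258  tip: -0.1113 -0.0402 0.4726  τ: -0.7545 1.9559
step 34  q: -1.2852 -0.9095  qd: -2.7337 0.6800  tip: -0.1114 -0.0489 0.4733  τ: -0.7001 1.8892
step 35  q: -1.3396 -0.8953  qd: -2.7090 0.7345  tip: -0.1120 -0.0578 0.4739  τ: -0.6378 1.8143
step 36  q: -1.3933 -0.8801  qd: -2.6627 0.7892  tip: -0.1133 -0.0669 0.4741  τ: -0.5680 1.7317
step 37  q: -1.4458 -0.8638  qd: -2.5934 0.8435  tip: -0.1151 -0.0761 0.4742  τ: -0.4917 1.6425
step 38  q: -1.4967 -0.8464  qd: -2.5010 0.8967  tip: -0.1175 -0.0852 0.4740  τ: -0.4102 1.5478
step 39  q: -1.5455 -0.8280  qd: -2.3860 0.9480  tip: -0.1204 -0.0943 0.4736  τ: -0.3252 1.4494
step 40  q: -1.5919 -0.8085  qd: -2.2506 0.9964  tip: -0.1239 -0.1031 0.4730  τ: -0.2384 1.3490
step 41  q: -1.6353 -0.7882  qd: -2.0976 1.0407  tip: -0.1278 -0.1117 0.4722  τ: -0.1522 1.2484
step 42  q: -1.6755 -0.7670  qd: -1.9313 1.0797  tip: -0.1320 -0.1201 0.4712  τ: -0.0684 1.1494
step 43  q: -1.7123 -0.7451  qd: -1.7562 1.1125  tip: -0.1365 -0.1280 0.4701  τ: 0.0111 1.0537
step 44  q: -1.7456 -0.7226  qd: -1.5775 1.1383  tip: -0.1413 -0.1356 0.4689  τ: 0.0849 0.9625
step 45  q: -1.7753 -0.6996  qd: -1.3998 1.1564  tip: -0.1461 -0.1428 0.4675  τ: 0.1519 0.8767
step 46  q: -1.8016 -0.6764  qd: -1.2275 1.1669  tip: -0.1509 -0.1496 0.4661  τ: 0.2118 0.7967
step 47  q: -1.8244 -0.6531  qd: -1.0638 1.1700  tip: -0.1557 -0.1560 0.4646  τ: 0.2643 0.7226
step 48  q: -1.8441 -0.6297  qd: -0.9113 1.1663  tip: -0.1603 -0.1621 0.4631  τ: 0.3099 0.6542
step 49  q: -1.8609 -0.6065  qd: -0.7714 1.1565  tip: -0.1649 -0.1678 0.4615  τ: 0.3492 0.5910
step 50  q: -1.8750 -0.5835  qd: -0.6447 1.1417  tip: -0.1692 -0.1731 0.4599  τ: 0.3827 0.5323
step 51  q: -1.8868 -0.5609  qd: -0.5311 1.1228  tip: -0.1733 -0.1782 0.4584  τ: 0.4113 0.4777
step 52  q: -1.8964 -0.5387  qd: -0.4302 1.1009  tip: -0.1772 -0.1830 0.4568  τ: 0.4357 0.4264
step 53  q: -1.9041 -0.5169  qd: -0.3411 1.0768  tip: -0.1809 -0.1876 0.4552  τ: 0.4566 0.3779
step 54  q: -1.9101 -0.4957  qd: -0.2628 1.0513  tip: -0.1843 -0.1919 0.4536  τ: 0.4745 0.3317
step 55  q: -1.9146 -0.4749  qd: -0.1942 1.0249  tip: -0.1875 -0.1960 0.4521  τ: 0.4899 0.2874
step 56  q: -1.9179 -0.4547  qd: -0.1344 0.9983  tip: -0.1905 -0.2000 0.4505  τ: 0.5033 0.2448
step 57  q: -1.9201 -0.4351  qd: -0.0823 0.9716  tip: -0.1932 -0.2037 0.4490  τ: 0.5150 0.2036
step 58  q: -1.9213 -0.4159  qd: -0.0373 0.9452  tip: -0.1958 -0.2073 0.4475  τ: 0.5254 0.1635
step 59  q: -1.9217 -0.3973  qd: -0.0048 0.9160  tip: -0.1982 -0.2108 0.4460  τ: 0.5380 0.1250
step 60  q: -1.9216 -0.3794  qd: 0.0089 0.8809  tip: -0.2004 -0.2141 0.4445  τ: 0.5575 0.0884
step 61  q: -1.9213 -0.3621  qd: 0.0185 0.8471  tip: -0.2024 -0.2172 0.4430  τ: 0.5773 0.0520
step 62  q: -1.9209 -0.3455  qd: 0.0289 0.8167  tip: -0.2044 -0.2202 0.4416  τ: 0.5951 0.0158
step 63  q: -1.9202 -0.3294  qd: 0.0410 0.7896  tip: -0.2062 -0.2231 0.4401  τ: 0.6103 -0.0200
step 64  q: -1.9192 -0.3139  qd: 0.0546 0.7653  tip: -0.2079 -0.2259 0.4387  τ: 0.6228 -0.0552
step 65  q: -1.9180 -0.2989  qd: 0.0686 0.7429  tip: -0.2095 -0.2286 0.4373


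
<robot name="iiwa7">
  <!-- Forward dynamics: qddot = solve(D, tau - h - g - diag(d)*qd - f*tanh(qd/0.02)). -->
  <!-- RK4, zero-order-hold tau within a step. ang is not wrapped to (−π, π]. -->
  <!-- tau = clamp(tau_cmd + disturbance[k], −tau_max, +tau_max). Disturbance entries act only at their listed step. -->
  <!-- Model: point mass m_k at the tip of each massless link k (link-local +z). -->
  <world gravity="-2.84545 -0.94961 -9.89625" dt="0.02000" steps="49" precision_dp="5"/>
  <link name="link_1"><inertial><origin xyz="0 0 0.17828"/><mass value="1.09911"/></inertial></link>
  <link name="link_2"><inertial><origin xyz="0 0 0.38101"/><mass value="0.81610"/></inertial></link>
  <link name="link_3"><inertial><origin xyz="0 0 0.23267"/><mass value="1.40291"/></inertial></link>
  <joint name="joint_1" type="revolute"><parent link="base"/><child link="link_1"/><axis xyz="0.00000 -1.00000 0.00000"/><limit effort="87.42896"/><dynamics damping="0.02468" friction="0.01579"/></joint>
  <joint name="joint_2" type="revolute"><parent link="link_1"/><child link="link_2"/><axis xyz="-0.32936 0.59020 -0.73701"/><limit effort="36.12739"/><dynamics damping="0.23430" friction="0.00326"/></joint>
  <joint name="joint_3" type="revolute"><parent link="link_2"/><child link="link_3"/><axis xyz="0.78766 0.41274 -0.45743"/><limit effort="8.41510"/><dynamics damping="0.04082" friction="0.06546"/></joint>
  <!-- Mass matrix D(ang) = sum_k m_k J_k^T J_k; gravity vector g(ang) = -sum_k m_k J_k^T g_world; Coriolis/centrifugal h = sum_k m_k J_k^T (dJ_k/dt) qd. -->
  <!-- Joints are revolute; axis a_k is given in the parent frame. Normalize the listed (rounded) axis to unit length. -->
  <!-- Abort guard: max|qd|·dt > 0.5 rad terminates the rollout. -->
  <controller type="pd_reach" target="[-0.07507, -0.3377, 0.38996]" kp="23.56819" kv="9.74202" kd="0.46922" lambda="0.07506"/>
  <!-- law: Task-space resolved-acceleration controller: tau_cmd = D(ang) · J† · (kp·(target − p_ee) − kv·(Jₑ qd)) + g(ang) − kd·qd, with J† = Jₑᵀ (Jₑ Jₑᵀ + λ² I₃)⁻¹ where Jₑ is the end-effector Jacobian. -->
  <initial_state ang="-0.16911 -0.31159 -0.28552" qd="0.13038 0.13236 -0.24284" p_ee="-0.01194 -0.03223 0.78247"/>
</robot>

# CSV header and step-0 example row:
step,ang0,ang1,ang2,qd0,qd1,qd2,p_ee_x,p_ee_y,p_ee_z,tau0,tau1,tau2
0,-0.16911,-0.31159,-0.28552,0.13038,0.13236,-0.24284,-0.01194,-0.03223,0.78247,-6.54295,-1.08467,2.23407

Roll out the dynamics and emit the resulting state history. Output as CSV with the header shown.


step,ang0,ang1,ang2,qd0,qd1,qd2,p_ee_x,p_ee_y,p_ee_z,tau0,tau1,tau2
1,-0.17051,-0.31649,-0.29494,-0.26317,-0.61076,-0.68383,-0.01390,-0.03240,0.78195,-6.47804,0.08700,2.18212
2,-0.17790,-0.33307,-0.30912,-0.47231,-1.04046,-0.73090,-0.01581,-0.03550,0.78082,-6.26901,0.86101,1.95320
3,-0.18868,-0.35669,-0.32347,-0.60374,-1.31842,-0.70491,-0.01742,-0.04089,0.77933,-6.02532,1.42760,1.73145
4,-0.20165,-0.38495,-0.33732,-0.69326,-1.50634,-0.68389,-0.01870,-0.04800,0.77753,-5.77837,1.86979,1.55355
5,-0.21613,-0.41633,-0.35093,-0.75556,-1.63335,-0.68171,-0.01968,-0.05640,0.77540,-5.53676,2.23163,1.41956
6,-0.23165,-0.44981,-0.36464,-0.79831,-1.71638,-0.69622,-0.02040,-0.06573,0.77294,-5.30243,2.53974,1.32201
7,-0.24787,-0.48461,-0.37874,-0.82630,-1.76664,-0.72228,-0.02090,-0.07575,0.77012,-5.07541,2.81131,1.25326
8,-0.26453,-0.52016,-0.39342,-0.84284,-1.79206,-0.75507,-0.02121,-0.08624,0.76694,-4.85537,3.05774,1.20714
9,-0.28143,-0.55603,-0.40878,-0.85035,-1.79850,-0.79084,-0.02137,-0.09705,0.76339,-4.64216,3.28660,1.17892
10,-0.29841,-0.59187,-0.42485,-0.85065,-1.79034,-0.82685,-0.02141,-0.10805,0.75948,-4.43586,3.50291,1.16509
11,-0.31533,-0.62744,-0.44163,-0.84515,-1.77095,-0.86120,-0.02137,-0.11914,0.75522,-4.23687,3.70990,1.16300
12,-0.33209,-0.66254,-0.45905,-0.83493,-1.74294,-0.89267,-0.02125,-0.13022,0.75063,-4.04572,3.90965,1.17063
13,-0.34861,-0.69701,-0.47707,-0.82088,-1.70836,-0.92050,-0.02110,-0.14125,0.74572,-3.86309,4.10336,1.18642
14,-0.36482,-0.73075,-0.49561,-0.80370,-1.66883,-0.94430,-0.02093,-0.15214,0.74052,-3.68960,4.29172,1.20910
15,-0.38066,-0.76365,-0.51458,-0.78401,-1.62567,-0.96394,-0.02076,-0.16287,0.73504,-3.52583,4.47502,1.23763
16,-0.39609,-0.79567,-0.53391,-0.76229,-1.57991,-0.97948,-0.02060,-0.17339,0.72931,-3.37220,4.65332,1.27110
17,-0.41107,-0.82676,-0.55351,-0.73898,-1.53239,-0.99108,-0.02047,-0.18366,0.72336,-3.22897,4.82654,1.30872
18,-0.42557,-0.85689,-0.57330,-0.71444,-1.48380,-0.99901,-0.02039,-0.19367,0.71722,-3.09621,4.99451,1.34977
19,-0.43958,-0.88605,-0.59323,-0.68900,-1.43468,-1.00355,-0.02035,-0.20338,0.71090,-2.97384,5.15703,1.39361
20,-0.45307,-0.91423,-0.61322,-0.66293,-1.38545,-1.00503,-0.02038,-0.21279,0.70444,-2.86160,5.31388,1.43965
21,-0.46603,-0.94142,-0.63322,-0.63647,-1.33646,-1.00376,-0.02047,-0.22188,0.69785,-2.75912,5.46487,1.48732
22,-0.47847,-0.96764,-0.65317,-0.60984,-1.28797,-1.00006,-0.02064,-0.23064,0.69117,-2.66592,5.60984,1.53614
23,-0.49037,-0.99290,-0.67303,-0.58322,-1.24020,-0.99423,-0.02087,-0.23907,0.68442,-2.58146,5.74866,1.58565
24,-0.50175,-1.01722,-0.69276,-0.55676,-1.19330,-0.98653,-0.02119,-0.24716,0.67761,-2.50512,5.88123,1.63545
25,-0.51260,-1.04061,-0.71232,-0.53060,-1.14740,-0.97722,-0.02158,-0.25492,0.67078,-2.43631,6.00752,1.68515
26,-0.52294,-1.06309,-0.73169,-0.50485,-1.10258,-0.96654,-0.02204,-0.26233,0.66393,-2.37438,6.12752,1.73445
27,-0.53276,-1.08469,-0.75083,-0.47960,-1.05890,-0.95468,-0.02257,-0.26942,0.65708,-2.31872,6.24126,1.78305
28,-0.54209,-1.10543,-0.76974,-0.45495,-1.01641,-0.94183,-0.02317,-0.27618,0.65026,-2.26875,6.34879,1.83072
29,-0.55093,-1.12534,-0.78838,-0.43095,-0.97513,-0.92817,-0.02384,-0.28261,0.64348,-2.22390,6.45023,1.87725
30,-0.55930,-1.14443,-0.80674,-0.40765,-0.93508,-0.91383,-0.02457,-0.28873,0.63674,-2.18365,6.54569,1.92247
31,-0.56722,-1.16273,-0.82482,-0.38511,-0.89625,-0.89894,-0.02536,-0.29454,0.63008,-2.14751,6.63532,1.96624
32,-0.57469,-1.18027,-0.84260,-0.36335,-0.85865,-0.88362,-0.02619,-0.30004,0.62349,-2.11504,6.71929,2.00845
33,-0.58173,-1.19707,-0.86007,-0.34240,-0.82226,-0.86796,-0.02708,-0.30526,0.61698,-2.08583,6.79778,2.04902
34,-0.58837,-1.21316,-0.87723,-0.32227,-0.78706,-0.85206,-0.02801,-0.31019,0.61057,-2.05951,6.87099,2.08788
35,-0.59461,-1.22855,-0.89407,-0.30298,-0.75304,-0.83599,-0.02897,-0.31486,0.60426,-2.03575,6.93912,2.12501
36,-0.60047,-1.24328,-0.91059,-0.28451,-0.72019,-0.81982,-0.02997,-0.31925,0.59807,-2.01427,7.00239,2.16039
37,-0.60598,-1.25736,-0.92679,-0.26688,-0.68846,-0.80360,-0.03099,-0.32340,0.59199,-1.99481,7.06102,2.19400
38,-0.61114,-1.27082,-0.94267,-0.25008,-0.65785,-0.78739,-0.03204,-0.32730,0.58603,-1.97712,7.11522,2.22586
39,-0.61597,-1.28368,-0.95823,-0.23409,-0.62832,-0.77123,-0.03310,-0.33097,0.58020,-1.96100,7.16522,2.25600
40,-0.62049,-1.29595,-0.97346,-0.21890,-0.59986,-0.75515,-0.03418,-0.33441,0.57450,-1.94629,7.21123,2.28444
41,-0.62472,-1.30767,-0.98838,-0.20450,-0.57242,-0.73919,-0.03527,-0.33764,0.56893,-1.93281,7.25347,2.31123
42,-0.62867,-1.31885,-1.00298,-0.19086,-0.54600,-0.72339,-0.03636,-0.34067,0.56349,-1.92043,7.29216,2.33642
43,-0.63235,-1.32952,-1.01727,-0.17796,-0.52056,-0.70775,-0.03746,-0.34350,0.55819,-1.90902,7.32750,2.36005
44,-0.63578,-1.33968,-1.03125,-0.16579,-0.49608,-0.69230,-0.03855,-0.34614,0.55303,-1.89849,7.35969,2.38219
45,-0.63898,-1.34936,-1.04493,-0.15431,-0.47252,-0.67706,-0.03964,-0.34861,0.54800,-1.88874,7.38894,2.40289
46,-0.64195,-1.35858,-1.05830,-0.14350,-0.44987,-0.66205,-0.04073,-0.35091,0.54312,-1.87968,7.41542,2.42222
47,-0.64472,-1.36736,-1.07138,-0.13334,-0.42811,-0.64727,-0.04180,-0.35305,0.53837,-1.87124,7.43931,2.44024
48,-0.64728,-1.37571,-1.08416,-0.12380,-0.40719,-0.63273,-0.04286,-0.35504,0.53375,-1.86337,7.46080,2.45701
49,-0.64967,-1.38365,-1.09666,-0.11485,-0.38711,-0.61845,-0.04391,-0.35689,0.52927,,,
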